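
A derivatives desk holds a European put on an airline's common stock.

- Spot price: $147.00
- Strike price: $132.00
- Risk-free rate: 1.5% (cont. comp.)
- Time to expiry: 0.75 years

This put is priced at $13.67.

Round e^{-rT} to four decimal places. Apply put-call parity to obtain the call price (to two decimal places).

e^(−rT) = e^(−0.015·0.75) = 0.9888
Put-call parity: C − P = S − K·e^(−rT) = 147 − 132·0.9888 = 147 − 130.5216 = 16.4784
C = P + (C − P) = 13.67 + (16.4784) = 30.1484

$30.15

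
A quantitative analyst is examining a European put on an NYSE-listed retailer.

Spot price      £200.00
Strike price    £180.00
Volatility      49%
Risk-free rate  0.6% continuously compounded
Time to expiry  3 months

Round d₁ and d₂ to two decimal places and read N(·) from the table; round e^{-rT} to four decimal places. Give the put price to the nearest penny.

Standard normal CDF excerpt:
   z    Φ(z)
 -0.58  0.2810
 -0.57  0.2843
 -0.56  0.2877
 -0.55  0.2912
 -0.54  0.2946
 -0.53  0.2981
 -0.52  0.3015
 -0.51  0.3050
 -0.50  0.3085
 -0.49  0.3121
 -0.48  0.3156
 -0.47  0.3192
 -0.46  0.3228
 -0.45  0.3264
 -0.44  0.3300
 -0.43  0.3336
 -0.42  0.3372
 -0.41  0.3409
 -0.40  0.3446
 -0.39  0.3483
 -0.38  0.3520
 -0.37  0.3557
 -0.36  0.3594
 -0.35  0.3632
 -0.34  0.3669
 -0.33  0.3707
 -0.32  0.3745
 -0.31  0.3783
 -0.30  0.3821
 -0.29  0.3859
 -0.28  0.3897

σ√T = 0.49·√0.25 = 0.2450
d₁ = [ln(200/180) + (0.006 + 0.49²/2)·0.25] / 0.2450 = [0.1054 + 0.0315] / 0.2450 = 0.5587 ⇒ 0.56
d₂ = d₁ − σ√T = 0.5587 − 0.2450 = 0.3137 ⇒ 0.31
e^(−rT) = e^(−0.006·0.25) = 0.9985
N(−d₂) = N(-0.31) = 0.3783;  N(−d₁) = N(-0.56) = 0.2877
P = 180·0.9985·0.3783 − 200·0.2877 = 67.9919 − 57.5400 = 10.4519

£10.45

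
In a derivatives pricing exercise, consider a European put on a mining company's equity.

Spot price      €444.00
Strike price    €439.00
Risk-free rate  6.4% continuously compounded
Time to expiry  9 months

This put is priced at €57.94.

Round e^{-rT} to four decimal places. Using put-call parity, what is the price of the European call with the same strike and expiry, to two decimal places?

e^(−rT) = e^(−0.064·0.75) = 0.9531
Put-call parity: C − P = S − K·e^(−rT) = 444 − 439·0.9531 = 444 − 418.4109 = 25.5891
C = P + (C − P) = 57.94 + (25.5891) = 83.5291

€83.53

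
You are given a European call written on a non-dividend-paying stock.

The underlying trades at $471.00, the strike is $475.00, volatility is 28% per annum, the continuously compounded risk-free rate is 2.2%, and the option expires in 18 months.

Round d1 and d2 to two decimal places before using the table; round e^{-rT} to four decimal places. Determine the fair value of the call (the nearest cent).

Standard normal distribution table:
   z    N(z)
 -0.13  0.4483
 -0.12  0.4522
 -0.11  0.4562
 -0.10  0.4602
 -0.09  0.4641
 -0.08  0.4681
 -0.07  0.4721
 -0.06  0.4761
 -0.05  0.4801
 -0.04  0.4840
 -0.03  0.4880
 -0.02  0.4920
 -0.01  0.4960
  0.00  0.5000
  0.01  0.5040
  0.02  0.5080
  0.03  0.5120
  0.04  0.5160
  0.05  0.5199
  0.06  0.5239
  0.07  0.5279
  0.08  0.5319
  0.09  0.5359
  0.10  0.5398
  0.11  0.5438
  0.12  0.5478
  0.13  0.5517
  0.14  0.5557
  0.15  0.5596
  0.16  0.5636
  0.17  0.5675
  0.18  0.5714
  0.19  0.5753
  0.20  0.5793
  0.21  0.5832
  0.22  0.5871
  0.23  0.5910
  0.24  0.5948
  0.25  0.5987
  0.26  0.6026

T = 1.5;  σ√T = 0.3429
d₁ = [ln(471/475) + (0.022 + 0.28²/2)·1.5] / 0.3429 = [-0.0085 + 0.0918] / 0.3429 = 0.2430 ⇒ 0.24
d₂ = d₁ − σ√T = 0.2430 − 0.3429 = -0.0999 ⇒ -0.10
e^(−rT) = e^(−0.022·1.5) = 0.9675
N(d₁) = N(0.24) = 0.5948;  N(d₂) = N(-0.10) = 0.4602
C = 471·0.5948 − 475·0.9675·0.4602 = 280.1508 − 211.4907 = 68.6601

$68.66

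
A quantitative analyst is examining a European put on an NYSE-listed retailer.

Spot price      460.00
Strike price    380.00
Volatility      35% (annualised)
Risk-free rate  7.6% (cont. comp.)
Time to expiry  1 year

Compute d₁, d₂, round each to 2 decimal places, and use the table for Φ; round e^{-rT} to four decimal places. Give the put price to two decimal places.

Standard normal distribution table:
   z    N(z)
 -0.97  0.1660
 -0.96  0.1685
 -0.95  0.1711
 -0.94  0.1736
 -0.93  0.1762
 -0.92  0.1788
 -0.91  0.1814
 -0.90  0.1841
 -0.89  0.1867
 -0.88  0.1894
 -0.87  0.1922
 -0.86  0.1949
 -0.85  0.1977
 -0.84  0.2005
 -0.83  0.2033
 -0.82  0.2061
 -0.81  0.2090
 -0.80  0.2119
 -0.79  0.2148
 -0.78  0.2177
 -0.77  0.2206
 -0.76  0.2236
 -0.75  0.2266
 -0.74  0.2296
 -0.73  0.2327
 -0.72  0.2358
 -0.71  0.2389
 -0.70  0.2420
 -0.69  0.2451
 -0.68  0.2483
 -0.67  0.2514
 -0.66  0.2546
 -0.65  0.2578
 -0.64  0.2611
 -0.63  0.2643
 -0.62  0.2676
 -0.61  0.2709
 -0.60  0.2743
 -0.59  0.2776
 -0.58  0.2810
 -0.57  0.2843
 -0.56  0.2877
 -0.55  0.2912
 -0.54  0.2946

17.91

T = 1;  σ√T = 0.3500
ln(S/K) + (r + σ²/2)T = ln(460/380) + (0.076 + 0.35²/2)·1 = 0.1911 + 0.1372 = 0.3283
d₁ = 0.3283 / 0.3500 = 0.9380 → 0.94
d₂ = d₁ − σ√T = 0.9380 − 0.3500 = 0.5880 → 0.59
e^(−rT) = e^(−0.076·1) = 0.9268
P = 380·0.9268·N(-0.59) − 460·N(-0.94) = 380·0.9268·0.2776 − 460·0.1736 = 97.7663 − 79.8560 = 17.9103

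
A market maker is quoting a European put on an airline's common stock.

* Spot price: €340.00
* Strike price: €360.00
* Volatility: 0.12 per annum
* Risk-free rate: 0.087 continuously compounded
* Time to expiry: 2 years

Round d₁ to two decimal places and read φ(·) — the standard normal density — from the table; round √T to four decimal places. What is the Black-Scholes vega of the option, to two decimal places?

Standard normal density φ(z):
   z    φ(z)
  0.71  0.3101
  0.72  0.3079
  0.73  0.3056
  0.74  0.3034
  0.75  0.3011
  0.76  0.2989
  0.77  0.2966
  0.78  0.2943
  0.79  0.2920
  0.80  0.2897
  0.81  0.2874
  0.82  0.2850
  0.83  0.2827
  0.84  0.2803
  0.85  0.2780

142.61

T = 2;  σ√T = 0.1697
d₁ = [ln(340/360) + (0.087 + 0.12²/2)·2] / 0.1697 = [-0.0572 + 0.1884] / 0.1697 = 0.7733 ⇒ 0.77
√T = √2 = 1.4142
φ(d₁) = φ(0.77) = 0.2966
vega = S·φ(d₁)·√T = 340·0.2966·1.4142 = 142.6136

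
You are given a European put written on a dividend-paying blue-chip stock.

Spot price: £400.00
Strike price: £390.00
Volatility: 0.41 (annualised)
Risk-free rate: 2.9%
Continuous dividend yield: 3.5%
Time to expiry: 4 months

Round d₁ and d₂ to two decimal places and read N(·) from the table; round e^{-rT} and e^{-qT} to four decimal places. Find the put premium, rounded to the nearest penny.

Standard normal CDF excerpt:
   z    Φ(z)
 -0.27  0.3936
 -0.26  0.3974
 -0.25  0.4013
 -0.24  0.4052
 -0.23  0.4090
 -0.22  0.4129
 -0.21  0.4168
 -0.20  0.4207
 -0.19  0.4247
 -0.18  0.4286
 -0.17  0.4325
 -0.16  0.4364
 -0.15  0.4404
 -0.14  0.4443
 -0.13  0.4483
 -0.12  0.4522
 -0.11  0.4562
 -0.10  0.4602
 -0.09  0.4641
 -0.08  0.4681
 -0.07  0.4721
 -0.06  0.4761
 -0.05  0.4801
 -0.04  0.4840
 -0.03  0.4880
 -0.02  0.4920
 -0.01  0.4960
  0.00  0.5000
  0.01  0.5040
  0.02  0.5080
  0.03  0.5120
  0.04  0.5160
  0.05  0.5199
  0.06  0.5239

£32.97

T = 0.3333;  σ√T = 0.2367
d₁ = [ln(400/390) + (0.029 − 0.035 + 0.41²/2)·0.3333] / 0.2367 = [0.0253 + 0.0260] / 0.2367 = 0.2169 → 0.22
d₂ = d₁ − σ√T = 0.2169 − 0.2367 = -0.0199 → -0.02
exp(−qT) = exp(−0.035·0.3333) = 0.9884;  exp(−rT) = exp(−0.029·0.3333) = 0.9904
N(−d₂) = N(0.02) = 0.5080;  N(−d₁) = N(-0.22) = 0.4129
P = 390·0.9904·0.5080 − 400·0.9884·0.4129 = 196.2180 − 163.2441 = 32.9739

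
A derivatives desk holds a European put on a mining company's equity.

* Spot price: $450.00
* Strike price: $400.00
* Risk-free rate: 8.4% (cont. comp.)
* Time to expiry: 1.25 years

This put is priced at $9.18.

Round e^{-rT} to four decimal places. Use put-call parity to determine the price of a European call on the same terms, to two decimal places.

exp(−rT) = exp(−0.084·1.25) = 0.9003
Put-call parity: C − P = S − K·e^(−rT) = 450 − 400·0.9003 = 450 − 360.1200 = 89.8800
C = P + (C − P) = 9.18 + (89.8800) = 99.0600

$99.06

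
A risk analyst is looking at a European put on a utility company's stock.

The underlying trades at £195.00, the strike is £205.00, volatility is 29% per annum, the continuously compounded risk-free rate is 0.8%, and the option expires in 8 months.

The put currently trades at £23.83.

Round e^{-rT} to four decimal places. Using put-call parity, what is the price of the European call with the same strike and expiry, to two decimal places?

£14.92

e^(−rT) = e^(−0.008·0.6667) = 0.9947
Put-call parity: C − P = S − K·e^(−rT) = 195 − 205·0.9947 = 195 − 203.9135 = -8.9135
C = P + (C − P) = 23.83 + (-8.9135) = 14.9165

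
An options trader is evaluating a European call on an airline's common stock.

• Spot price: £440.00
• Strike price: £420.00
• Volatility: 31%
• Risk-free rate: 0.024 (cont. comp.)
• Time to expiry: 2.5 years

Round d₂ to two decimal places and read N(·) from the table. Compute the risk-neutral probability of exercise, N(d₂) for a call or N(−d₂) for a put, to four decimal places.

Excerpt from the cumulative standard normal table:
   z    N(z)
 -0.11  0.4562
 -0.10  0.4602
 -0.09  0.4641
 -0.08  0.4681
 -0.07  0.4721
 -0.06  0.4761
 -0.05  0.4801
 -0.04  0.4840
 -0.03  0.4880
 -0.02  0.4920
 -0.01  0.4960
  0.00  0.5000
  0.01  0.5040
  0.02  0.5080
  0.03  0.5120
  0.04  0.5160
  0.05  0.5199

T = 2.5;  σ√T = 0.4902
d₁ = [ln(440/420) + (0.024 + 0.31²/2)·2.5] / 0.4902 = [0.0465 + 0.1801] / 0.4902 = 0.4624 → 0.46
d₂ = d₁ − σ√T = 0.4624 − 0.4902 = -0.0278 → -0.03
Risk-neutral Pr[S_T > K] = N(d₂) = N(-0.03) = 0.4880

0.4880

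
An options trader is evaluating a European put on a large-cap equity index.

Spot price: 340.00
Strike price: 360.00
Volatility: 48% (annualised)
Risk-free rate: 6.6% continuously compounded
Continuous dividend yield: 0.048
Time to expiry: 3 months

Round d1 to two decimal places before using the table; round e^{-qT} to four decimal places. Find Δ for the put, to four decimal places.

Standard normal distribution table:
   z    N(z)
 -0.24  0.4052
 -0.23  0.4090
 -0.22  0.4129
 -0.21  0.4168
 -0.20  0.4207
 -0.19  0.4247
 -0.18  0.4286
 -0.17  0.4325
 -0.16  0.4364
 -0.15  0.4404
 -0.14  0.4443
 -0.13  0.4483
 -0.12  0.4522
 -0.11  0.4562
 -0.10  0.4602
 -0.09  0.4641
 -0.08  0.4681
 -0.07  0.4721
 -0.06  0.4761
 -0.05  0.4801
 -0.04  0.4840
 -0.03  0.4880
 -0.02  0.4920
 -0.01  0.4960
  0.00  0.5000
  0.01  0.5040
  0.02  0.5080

T = 0.25;  σ√T = 0.2400
d₁ = [ln(340/360) + (0.066 − 0.048 + ½·0.48²)·0.25] / (σ√T) = (-0.0572 + 0.0333) / 0.2400 = -0.0994 → -0.10
N(d₁) = N(-0.10) = 0.4602
Δ_put = exp(−qT)·(N(d₁) − 1) = 0.9881·(0.4602 − 1) = -0.5334

-0.5334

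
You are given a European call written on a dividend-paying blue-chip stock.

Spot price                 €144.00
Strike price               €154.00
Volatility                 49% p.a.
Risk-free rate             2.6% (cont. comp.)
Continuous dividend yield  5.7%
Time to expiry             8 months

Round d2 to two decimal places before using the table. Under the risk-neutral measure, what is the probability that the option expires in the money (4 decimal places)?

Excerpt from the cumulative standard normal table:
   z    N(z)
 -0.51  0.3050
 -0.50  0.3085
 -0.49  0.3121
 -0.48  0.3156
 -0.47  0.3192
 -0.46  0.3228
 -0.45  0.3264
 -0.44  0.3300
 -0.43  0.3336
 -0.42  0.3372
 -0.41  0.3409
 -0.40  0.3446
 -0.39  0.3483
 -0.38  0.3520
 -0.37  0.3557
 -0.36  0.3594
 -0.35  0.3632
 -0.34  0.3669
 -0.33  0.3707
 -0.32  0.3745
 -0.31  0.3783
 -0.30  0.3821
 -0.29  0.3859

σ√T = 0.49·√0.6667 = 0.4001
d₁ = [ln(144/154) + (0.026 − 0.057 + 0.49²/2)·0.6667] / 0.4001 = [-0.0671 + 0.0594] / 0.4001 = -0.0194 ⇒ -0.02
d₂ = d₁ − σ√T = -0.0194 − 0.4001 = -0.4195 ⇒ -0.42
Pr(exercise) under Q = N(d₂) = 0.3372

0.3372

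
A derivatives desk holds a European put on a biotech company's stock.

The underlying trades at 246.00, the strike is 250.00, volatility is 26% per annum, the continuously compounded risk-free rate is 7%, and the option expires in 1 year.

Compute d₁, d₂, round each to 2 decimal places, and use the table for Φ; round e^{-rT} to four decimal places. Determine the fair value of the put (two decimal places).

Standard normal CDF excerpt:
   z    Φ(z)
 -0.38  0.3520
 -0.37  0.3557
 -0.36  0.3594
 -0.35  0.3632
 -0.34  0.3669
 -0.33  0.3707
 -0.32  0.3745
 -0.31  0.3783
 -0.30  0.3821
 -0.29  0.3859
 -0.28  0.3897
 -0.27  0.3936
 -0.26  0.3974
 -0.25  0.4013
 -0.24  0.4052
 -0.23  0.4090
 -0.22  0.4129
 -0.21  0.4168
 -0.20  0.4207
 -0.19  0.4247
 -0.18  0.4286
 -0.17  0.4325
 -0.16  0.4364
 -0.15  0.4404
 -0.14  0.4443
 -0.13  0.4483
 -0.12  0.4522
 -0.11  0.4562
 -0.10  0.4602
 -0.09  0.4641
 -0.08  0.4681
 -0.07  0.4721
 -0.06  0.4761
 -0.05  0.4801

T = 1;  σ√T = 0.2600
d₁ = [ln(246/250) + (0.07 + ½·0.26²)·1] / (σ√T) = (-0.0161 + 0.1038) / 0.2600 = 0.3372 which rounds to 0.34
d₂ = 0.3372 − 0.2600 = 0.0772 which rounds to 0.08
e^(−rT) = e^(−0.07·1) = 0.9324
P = 250·0.9324·N(-0.08) − 246·N(-0.34) = 250·0.9324·0.4681 − 246·0.3669 = 109.1141 − 90.2574 = 18.8567

18.86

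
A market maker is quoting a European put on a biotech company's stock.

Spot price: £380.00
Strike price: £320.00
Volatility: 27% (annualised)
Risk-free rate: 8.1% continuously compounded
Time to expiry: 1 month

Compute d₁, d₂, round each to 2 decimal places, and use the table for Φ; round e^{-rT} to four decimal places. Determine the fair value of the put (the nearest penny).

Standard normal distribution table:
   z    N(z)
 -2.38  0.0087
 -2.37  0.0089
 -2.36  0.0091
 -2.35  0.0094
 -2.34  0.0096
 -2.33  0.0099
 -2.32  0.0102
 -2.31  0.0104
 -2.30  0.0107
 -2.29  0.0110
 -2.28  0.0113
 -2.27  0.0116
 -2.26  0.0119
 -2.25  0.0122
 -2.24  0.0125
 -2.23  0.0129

σ√T = 0.27·√0.08333 = 0.0779
ln(S/K) + (r + σ²/2)T = ln(380/320) + (0.081 + 0.27²/2)·0.08333 = 0.1719 + 0.0098 = 0.1816
d₁ = 0.1816 / 0.0779 = 2.3304 which rounds to 2.33
d₂ = d₁ − σ√T = 2.3304 − 0.0779 = 2.2525 which rounds to 2.25
exp(−rT) = exp(−0.081·0.08333) = 0.9933
P = 320·0.9933·N(-2.25) − 380·N(-2.33) = 320·0.9933·0.0122 − 380·0.0099 = 3.8778 − 3.7620 = 0.1158

£0.12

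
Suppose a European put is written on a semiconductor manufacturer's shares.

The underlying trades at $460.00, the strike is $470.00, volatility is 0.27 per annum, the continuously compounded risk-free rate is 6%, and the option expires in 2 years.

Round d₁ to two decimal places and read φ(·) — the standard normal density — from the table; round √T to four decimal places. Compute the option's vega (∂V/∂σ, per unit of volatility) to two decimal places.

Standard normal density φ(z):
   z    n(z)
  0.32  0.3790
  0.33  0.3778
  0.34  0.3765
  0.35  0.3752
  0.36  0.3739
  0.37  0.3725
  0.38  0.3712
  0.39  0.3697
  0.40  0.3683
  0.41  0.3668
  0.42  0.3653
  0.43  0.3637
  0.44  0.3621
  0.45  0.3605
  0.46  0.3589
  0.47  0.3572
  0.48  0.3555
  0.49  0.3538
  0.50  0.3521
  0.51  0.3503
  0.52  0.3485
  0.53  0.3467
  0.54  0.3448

T = 2;  σ√T = 0.3818
d₁ = [ln(460/470) + (0.06 + 0.27²/2)·2] / 0.3818 = [-0.0215 + 0.1929] / 0.3818 = 0.4489 ≈ 0.45
√T = √2 = 1.4142
φ(d₁) = φ(0.45) = 0.3605
vega = S·φ(d₁)·√T = 460·0.3605·1.4142 = 234.5168

234.52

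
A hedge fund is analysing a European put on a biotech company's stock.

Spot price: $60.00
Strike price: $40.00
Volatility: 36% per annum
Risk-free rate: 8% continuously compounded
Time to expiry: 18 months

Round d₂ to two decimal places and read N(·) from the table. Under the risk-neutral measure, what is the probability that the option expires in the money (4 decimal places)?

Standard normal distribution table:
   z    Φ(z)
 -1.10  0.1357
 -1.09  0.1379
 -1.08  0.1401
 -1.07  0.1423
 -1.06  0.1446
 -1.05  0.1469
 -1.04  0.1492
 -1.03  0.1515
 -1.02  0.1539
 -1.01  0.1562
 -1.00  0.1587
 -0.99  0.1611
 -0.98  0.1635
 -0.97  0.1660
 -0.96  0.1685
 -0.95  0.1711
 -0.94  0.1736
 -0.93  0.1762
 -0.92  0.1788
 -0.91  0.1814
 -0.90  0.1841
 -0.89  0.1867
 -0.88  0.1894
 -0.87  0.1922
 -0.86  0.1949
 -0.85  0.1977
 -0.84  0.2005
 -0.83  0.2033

σ√T = 0.36 × 1.2247 = 0.4409
d₁ = [ln(60/40) + (0.08 + ½·0.36²)·1.5] / (σ√T) = (0.4055 + 0.2172) / 0.4409 = 1.4122 which rounds to 1.41
d₂ = 1.4122 − 0.4409 = 0.9713 which rounds to 0.97
Risk-neutral Pr[S_T < K] = N(−d₂) = N(-0.97) = 0.1660

0.1660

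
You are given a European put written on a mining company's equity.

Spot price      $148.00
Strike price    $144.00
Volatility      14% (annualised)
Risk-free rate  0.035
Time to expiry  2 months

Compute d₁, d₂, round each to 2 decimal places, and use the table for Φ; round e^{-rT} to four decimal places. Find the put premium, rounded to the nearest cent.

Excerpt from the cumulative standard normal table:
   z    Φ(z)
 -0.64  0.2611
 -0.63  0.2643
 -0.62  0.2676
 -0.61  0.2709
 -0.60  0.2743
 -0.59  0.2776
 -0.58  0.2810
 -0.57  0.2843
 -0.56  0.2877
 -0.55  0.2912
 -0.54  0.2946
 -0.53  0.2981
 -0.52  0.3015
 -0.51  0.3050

σ√T = 0.14 × 0.4082 = 0.0572
d₁ = [ln(148/144) + (0.035 + 0.14²/2)·0.1667] / 0.0572 = [0.0274 + 0.0075] / 0.0572 = 0.6100 ⇒ 0.61
d₂ = d₁ − σ√T = 0.6100 − 0.0572 = 0.5529 ⇒ 0.55
e^(−rT) = e^(−0.035·0.1667) = 0.9942
N(−d₂) = N(-0.55) = 0.2912;  N(−d₁) = N(-0.61) = 0.2709
P = 144·0.9942·0.2912 − 148·0.2709 = 41.6896 − 40.0932 = 1.5964

$1.60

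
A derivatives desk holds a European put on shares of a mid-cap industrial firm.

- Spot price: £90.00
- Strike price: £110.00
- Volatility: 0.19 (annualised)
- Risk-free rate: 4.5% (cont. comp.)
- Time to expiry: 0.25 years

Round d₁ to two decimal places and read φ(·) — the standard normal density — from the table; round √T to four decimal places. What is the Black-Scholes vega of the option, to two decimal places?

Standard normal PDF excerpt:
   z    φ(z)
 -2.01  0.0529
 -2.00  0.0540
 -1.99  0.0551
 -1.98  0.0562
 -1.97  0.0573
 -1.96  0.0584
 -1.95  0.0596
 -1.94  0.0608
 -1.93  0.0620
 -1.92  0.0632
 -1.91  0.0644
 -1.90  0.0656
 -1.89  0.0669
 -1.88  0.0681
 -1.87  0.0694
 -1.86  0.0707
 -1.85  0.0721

2.68

σ√T = 0.19·√0.25 = 0.0950
d₁ = [ln(90/110) + (0.045 + 0.19²/2)·0.25] / 0.0950 = [-0.2007 + 0.0158] / 0.0950 = -1.9464 which rounds to -1.95
√T = √0.25 = 0.5000
φ(d₁) = φ(-1.95) = 0.0596
vega = S·φ(d₁)·√T = 90·0.0596·0.5000 = 2.6820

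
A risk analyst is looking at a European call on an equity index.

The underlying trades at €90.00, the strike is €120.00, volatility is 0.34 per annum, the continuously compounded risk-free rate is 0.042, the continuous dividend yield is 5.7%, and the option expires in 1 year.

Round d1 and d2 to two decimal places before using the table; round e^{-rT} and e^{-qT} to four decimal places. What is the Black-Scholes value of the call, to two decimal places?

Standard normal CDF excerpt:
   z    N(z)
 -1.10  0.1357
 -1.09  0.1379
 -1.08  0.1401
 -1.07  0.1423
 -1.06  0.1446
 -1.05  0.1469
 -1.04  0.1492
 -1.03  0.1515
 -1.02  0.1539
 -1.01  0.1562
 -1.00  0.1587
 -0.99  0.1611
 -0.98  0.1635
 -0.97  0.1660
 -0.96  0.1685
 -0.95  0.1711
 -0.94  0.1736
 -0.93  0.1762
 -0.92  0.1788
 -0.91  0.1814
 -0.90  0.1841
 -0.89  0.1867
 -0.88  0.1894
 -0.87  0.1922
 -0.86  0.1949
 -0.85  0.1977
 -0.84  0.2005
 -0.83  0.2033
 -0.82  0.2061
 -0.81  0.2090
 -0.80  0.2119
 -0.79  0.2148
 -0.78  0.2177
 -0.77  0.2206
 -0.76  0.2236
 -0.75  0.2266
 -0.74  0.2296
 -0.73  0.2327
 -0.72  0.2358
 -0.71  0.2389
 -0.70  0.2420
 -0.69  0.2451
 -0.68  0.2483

σ√T = 0.34 × 1.0000 = 0.3400
d₁ = [ln(90/120) + (0.042 − 0.057 + ½·0.34²)·1] / (σ√T) = (-0.2877 + 0.0428) / 0.3400 = -0.7202 ⇒ -0.72
d₂ = -0.7202 − 0.3400 = -1.0602 ⇒ -1.06
exp(−qT) = exp(−0.057·1) = 0.9446;  exp(−rT) = exp(−0.042·1) = 0.9589
N(d₁) = N(-0.72) = 0.2358;  N(d₂) = N(-1.06) = 0.1446
C = 90·0.9446·0.2358 − 120·0.9589·0.1446 = 20.0463 − 16.6388 = 3.4075

€3.41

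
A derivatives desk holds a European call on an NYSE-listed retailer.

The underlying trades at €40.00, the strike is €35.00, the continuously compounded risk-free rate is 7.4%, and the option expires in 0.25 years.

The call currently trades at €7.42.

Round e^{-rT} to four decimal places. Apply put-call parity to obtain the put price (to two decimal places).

€1.78

exp(−rT) = exp(−0.074·0.25) = 0.9817
Put-call parity: C − P = S − K·e^(−rT) = 40 − 35·0.9817 = 40 − 34.3595 = 5.6405
P = C − (C − P) = 7.42 − (5.6405) = 1.7795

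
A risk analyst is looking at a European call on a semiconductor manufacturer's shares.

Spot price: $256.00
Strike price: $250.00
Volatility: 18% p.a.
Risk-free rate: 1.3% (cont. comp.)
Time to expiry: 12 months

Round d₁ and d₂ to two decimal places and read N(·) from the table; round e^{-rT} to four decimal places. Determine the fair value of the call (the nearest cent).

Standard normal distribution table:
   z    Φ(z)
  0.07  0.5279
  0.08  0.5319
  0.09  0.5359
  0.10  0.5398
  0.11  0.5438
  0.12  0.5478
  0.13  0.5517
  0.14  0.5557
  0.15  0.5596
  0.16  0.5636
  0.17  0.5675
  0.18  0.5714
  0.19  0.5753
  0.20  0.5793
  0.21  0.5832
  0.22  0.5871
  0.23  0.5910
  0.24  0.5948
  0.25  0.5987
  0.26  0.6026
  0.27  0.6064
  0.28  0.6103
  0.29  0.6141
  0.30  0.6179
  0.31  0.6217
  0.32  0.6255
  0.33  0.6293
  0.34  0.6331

T = 1;  σ√T = 0.1800
d₁ = [ln(256/250) + (0.013 + 0.18²/2)·1] / 0.1800 = [0.0237 + 0.0292] / 0.1800 = 0.2940 ≈ 0.29
d₂ = d₁ − σ√T = 0.2940 − 0.1800 = 0.1140 ≈ 0.11
e^(−rT) = e^(−0.013·1) = 0.9871
N(d₁) = N(0.29) = 0.6141;  N(d₂) = N(0.11) = 0.5438
C = 256·0.6141 − 250·0.9871·0.5438 = 157.2096 − 134.1962 = 23.0134

$23.01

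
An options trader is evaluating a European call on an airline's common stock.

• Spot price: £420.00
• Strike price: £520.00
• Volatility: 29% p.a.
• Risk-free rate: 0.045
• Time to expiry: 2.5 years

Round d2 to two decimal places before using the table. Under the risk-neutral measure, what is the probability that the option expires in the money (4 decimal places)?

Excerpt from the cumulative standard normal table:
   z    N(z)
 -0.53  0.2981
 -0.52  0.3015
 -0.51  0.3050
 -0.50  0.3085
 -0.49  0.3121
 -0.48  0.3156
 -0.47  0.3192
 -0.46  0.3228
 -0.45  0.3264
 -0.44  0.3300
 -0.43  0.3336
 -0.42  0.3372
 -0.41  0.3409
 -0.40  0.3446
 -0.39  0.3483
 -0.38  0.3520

T = 2.5;  σ√T = 0.4585
ln(S/K) + (r + σ²/2)T = ln(420/520) + (0.045 + 0.29²/2)·2.5 = -0.2136 + 0.2176 = 0.0041
d₁ = 0.0041 / 0.4585 = 0.0088 ≈ 0.01
d₂ = d₁ − σ√T = 0.0088 − 0.4585 = -0.4497 ≈ -0.45
Pr(exercise) under Q = N(d₂) = 0.3264

0.3264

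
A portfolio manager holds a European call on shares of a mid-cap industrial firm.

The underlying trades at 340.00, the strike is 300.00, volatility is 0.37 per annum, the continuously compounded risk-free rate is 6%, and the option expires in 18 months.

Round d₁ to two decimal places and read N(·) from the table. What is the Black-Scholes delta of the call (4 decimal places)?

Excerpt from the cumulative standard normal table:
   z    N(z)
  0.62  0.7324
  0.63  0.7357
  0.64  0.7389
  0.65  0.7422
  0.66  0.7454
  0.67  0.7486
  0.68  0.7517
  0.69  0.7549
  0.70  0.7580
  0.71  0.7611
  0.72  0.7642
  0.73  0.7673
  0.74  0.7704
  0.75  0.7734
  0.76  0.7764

0.7580

σ√T = 0.37·√1.5 = 0.4532
ln(S/K) + (r + σ²/2)T = ln(340/300) + (0.06 + 0.37²/2)·1.5 = 0.1252 + 0.1927 = 0.3178
d₁ = 0.3178 / 0.4532 = 0.7014 which rounds to 0.70
N(d₁) = N(0.70) = 0.7580
Δ_call = N(d₁) = 0.7580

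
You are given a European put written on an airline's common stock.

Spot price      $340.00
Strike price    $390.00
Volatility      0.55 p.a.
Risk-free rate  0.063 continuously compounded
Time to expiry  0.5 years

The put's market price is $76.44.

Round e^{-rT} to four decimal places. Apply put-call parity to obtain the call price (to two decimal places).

exp(−rT) = exp(−0.063·0.5) = 0.9690
Put-call parity: C − P = S − K·e^(−rT) = 340 − 390·0.9690 = 340 − 377.9100 = -37.9100
C = P + (C − P) = 76.44 + (-37.9100) = 38.5300

$38.53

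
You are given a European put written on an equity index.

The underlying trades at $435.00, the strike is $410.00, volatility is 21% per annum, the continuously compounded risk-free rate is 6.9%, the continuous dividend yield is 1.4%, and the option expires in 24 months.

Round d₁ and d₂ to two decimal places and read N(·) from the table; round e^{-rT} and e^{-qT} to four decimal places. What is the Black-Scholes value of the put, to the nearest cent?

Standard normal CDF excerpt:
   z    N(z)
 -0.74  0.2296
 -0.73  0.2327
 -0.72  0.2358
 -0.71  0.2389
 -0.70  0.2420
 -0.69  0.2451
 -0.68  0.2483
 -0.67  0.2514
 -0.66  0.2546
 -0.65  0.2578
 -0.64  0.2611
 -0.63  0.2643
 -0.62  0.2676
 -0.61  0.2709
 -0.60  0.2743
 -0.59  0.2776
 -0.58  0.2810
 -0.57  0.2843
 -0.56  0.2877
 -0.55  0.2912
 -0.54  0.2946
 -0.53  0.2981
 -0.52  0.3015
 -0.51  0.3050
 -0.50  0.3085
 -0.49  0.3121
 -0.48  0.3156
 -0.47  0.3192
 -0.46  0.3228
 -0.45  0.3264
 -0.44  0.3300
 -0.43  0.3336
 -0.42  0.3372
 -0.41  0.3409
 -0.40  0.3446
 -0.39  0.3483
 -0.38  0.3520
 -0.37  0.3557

$20.69

T = 2;  σ√T = 0.2970
d₁ = [ln(435/410) + (0.069 − 0.014 + ½·0.21²)·2] / (σ√T) = (0.0592 + 0.1541) / 0.2970 = 0.7182 ⇒ 0.72
d₂ = 0.7182 − 0.2970 = 0.4212 ⇒ 0.42
exp(−qT) = exp(−0.014·2) = 0.9724;  exp(−rT) = exp(−0.069·2) = 0.8711
N(−d₂) = N(-0.42) = 0.3372;  N(−d₁) = N(-0.72) = 0.2358
P = 410·0.8711·0.3372 − 435·0.9724·0.2358 = 120.4313 − 99.7420 = 20.6893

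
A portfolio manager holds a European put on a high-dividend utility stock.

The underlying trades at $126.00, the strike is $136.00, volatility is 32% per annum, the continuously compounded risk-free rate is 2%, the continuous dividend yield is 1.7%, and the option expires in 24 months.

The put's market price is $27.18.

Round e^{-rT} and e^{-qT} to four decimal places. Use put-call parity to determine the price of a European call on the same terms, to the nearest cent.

$18.30

e^(−qT) = e^(−0.017·2) = 0.9666;  e^(−rT) = e^(−0.02·2) = 0.9608
Put-call parity: C − P = S·e^(−qT) − K·e^(−rT) = 126·0.9666 − 136·0.9608 = 121.7916 − 130.6688 = -8.8772
C = P + (C − P) = 27.18 + (-8.8772) = 18.3028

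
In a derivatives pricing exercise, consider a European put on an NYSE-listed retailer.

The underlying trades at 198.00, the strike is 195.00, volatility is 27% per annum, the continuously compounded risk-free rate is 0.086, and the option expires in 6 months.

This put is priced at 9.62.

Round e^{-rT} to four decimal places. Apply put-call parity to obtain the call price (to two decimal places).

20.83

exp(−rT) = exp(−0.086·0.5) = 0.9579
Put-call parity: C − P = S − K·e^(−rT) = 198 − 195·0.9579 = 198 − 186.7905 = 11.2095
C = P + (C − P) = 9.62 + (11.2095) = 20.8295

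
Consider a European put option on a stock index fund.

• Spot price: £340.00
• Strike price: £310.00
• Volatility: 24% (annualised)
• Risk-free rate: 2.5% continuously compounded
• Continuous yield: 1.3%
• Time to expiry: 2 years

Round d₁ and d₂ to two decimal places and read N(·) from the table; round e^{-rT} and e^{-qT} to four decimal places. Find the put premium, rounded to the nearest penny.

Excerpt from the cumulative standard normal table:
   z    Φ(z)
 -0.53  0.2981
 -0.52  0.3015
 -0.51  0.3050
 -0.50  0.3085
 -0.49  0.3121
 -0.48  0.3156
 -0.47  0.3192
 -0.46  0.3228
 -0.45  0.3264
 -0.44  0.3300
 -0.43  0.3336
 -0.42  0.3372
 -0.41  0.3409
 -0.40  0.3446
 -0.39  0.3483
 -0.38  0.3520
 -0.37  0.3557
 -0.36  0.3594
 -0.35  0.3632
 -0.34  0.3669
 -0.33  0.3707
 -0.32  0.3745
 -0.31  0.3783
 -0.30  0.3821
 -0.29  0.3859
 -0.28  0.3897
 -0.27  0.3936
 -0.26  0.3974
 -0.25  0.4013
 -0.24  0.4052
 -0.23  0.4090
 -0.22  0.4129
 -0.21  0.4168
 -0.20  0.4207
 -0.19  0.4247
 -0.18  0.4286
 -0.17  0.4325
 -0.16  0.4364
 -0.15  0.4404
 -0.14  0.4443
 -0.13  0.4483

σ√T = 0.24·√2 = 0.3394
d₁ = [ln(340/310) + (0.025 − 0.013 + 0.24²/2)·2] / 0.3394 = [0.0924 + 0.0816] / 0.3394 = 0.5126 which rounds to 0.51
d₂ = d₁ − σ√T = 0.5126 − 0.3394 = 0.1732 which rounds to 0.17
exp(−qT) = exp(−0.013·2) = 0.9743;  exp(−rT) = exp(−0.025·2) = 0.9512
N(−d₂) = N(-0.17) = 0.4325;  N(−d₁) = N(-0.51) = 0.3050
P = 310·0.9512·0.4325 − 340·0.9743·0.3050 = 127.5321 − 101.0349 = 26.4972

£26.50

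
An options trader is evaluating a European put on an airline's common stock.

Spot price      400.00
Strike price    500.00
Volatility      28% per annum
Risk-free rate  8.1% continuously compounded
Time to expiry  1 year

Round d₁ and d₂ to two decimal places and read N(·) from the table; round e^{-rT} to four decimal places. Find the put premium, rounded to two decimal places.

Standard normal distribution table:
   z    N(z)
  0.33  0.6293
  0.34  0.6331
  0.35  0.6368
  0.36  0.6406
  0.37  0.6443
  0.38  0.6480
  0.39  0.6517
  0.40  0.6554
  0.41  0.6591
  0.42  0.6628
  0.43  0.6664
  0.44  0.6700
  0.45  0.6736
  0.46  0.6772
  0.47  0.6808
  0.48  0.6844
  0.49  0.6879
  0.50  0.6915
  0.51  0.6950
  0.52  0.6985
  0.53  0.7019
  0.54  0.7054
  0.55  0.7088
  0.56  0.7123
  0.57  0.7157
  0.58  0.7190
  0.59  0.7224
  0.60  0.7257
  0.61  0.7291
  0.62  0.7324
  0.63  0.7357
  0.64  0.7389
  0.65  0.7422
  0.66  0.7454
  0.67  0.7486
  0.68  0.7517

σ√T = 0.28 × 1.0000 = 0.2800
d₁ = [ln(400/500) + (0.081 + 0.28²/2)·1] / 0.2800 = [-0.2231 + 0.1202] / 0.2800 = -0.3677 ≈ -0.37
d₂ = d₁ − σ√T = -0.3677 − 0.2800 = -0.6477 ≈ -0.65
e^(−rT) = e^(−0.081·1) = 0.9222
P = 500·0.9222·N(0.65) − 400·N(0.37) = 500·0.9222·0.7422 − 400·0.6443 = 342.2284 − 257.7200 = 84.5084

84.51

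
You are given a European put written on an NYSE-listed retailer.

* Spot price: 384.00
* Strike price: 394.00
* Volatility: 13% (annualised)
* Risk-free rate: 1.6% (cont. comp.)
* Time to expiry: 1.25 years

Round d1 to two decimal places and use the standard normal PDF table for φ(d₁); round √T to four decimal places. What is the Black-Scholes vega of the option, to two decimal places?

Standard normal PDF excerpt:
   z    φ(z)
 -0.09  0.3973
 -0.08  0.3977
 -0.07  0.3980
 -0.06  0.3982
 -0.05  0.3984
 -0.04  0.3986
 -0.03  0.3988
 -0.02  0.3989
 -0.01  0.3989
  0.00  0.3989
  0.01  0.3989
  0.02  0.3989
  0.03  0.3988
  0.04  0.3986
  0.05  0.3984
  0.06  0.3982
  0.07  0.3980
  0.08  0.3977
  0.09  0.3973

σ√T = 0.13 × 1.1180 = 0.1453
ln(S/K) + (r + σ²/2)T = ln(384/394) + (0.016 + 0.13²/2)·1.25 = -0.0257 + 0.0306 = 0.0049
d₁ = 0.0049 / 0.1453 = 0.0334 → 0.03
√T = √1.25 = 1.1180
φ(d₁) = φ(0.03) = 0.3988
vega = S·φ(d₁)·√T = 384·0.3988·1.1180 = 171.2096

171.21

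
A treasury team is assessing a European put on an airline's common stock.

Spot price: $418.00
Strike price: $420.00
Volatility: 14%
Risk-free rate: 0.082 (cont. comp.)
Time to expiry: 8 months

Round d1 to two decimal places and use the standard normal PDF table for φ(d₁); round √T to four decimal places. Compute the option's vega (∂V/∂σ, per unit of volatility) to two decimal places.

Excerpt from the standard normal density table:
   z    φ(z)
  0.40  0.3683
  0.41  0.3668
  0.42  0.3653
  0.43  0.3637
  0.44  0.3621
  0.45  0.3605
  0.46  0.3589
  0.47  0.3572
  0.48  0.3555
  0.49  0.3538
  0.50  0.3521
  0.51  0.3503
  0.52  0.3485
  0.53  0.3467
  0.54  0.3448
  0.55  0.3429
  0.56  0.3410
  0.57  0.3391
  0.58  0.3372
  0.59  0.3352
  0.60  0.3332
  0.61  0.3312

σ√T = 0.14 × 0.8165 = 0.1143
d₁ = [ln(418/420) + (0.082 + ½·0.14²)·0.6667] / (σ√T) = (-0.0048 + 0.0612) / 0.1143 = 0.4936 which rounds to 0.49
√T = √0.6667 = 0.8165
φ(d₁) = φ(0.49) = 0.3538
vega = S·φ(d₁)·√T = 418·0.3538·0.8165 = 120.7509
(Call and put vega coincide under Black-Scholes.)

120.75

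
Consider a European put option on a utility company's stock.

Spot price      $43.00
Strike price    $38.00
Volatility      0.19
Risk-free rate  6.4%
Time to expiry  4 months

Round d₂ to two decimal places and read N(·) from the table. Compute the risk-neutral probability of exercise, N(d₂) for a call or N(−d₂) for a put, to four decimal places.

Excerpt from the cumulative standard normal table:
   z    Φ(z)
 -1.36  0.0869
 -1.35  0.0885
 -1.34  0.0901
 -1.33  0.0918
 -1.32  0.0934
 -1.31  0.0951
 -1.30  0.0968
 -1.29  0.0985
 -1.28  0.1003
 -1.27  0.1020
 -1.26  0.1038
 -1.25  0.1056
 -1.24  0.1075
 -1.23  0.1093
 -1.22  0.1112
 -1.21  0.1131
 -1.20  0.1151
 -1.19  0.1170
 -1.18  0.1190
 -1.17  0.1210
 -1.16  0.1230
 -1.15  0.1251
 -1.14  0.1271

T = 0.3333;  σ√T = 0.1097
d₁ = [ln(43/38) + (0.064 + 0.19²/2)·0.3333] / 0.1097 = [0.1236 + 0.0273] / 0.1097 = 1.3762 → 1.38
d₂ = d₁ − σ√T = 1.3762 − 0.1097 = 1.2665 → 1.27
Pr(exercise) under Q = N(−d₂) = N(-1.27) = 0.1020

0.1020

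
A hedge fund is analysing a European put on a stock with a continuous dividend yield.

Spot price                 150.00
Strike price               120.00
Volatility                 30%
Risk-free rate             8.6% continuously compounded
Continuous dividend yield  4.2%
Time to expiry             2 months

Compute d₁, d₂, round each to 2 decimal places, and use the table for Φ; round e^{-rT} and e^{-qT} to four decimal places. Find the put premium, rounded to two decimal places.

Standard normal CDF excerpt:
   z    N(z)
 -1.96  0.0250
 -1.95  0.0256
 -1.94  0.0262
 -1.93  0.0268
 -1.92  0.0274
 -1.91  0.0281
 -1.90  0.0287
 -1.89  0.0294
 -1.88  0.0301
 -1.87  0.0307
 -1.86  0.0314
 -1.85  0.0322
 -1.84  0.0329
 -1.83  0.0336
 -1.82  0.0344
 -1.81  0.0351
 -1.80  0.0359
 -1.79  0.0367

0.17

σ√T = 0.3·√0.1667 = 0.1225
ln(S/K) + (r − q + σ²/2)T = ln(150/120) + (0.086 − 0.042 + 0.3²/2)·0.1667 = 0.2231 + 0.0148 = 0.2380
d₁ = 0.2380 / 0.1225 = 1.9431 ≈ 1.94
d₂ = d₁ − σ√T = 1.9431 − 0.1225 = 1.8206 ≈ 1.82
exp(−qT) = exp(−0.042·0.1667) = 0.9930;  exp(−rT) = exp(−0.086·0.1667) = 0.9858
N(−d₂) = N(-1.82) = 0.0344;  N(−d₁) = N(-1.94) = 0.0262
P = 120·0.9858·0.0344 − 150·0.9930·0.0262 = 4.0694 − 3.9025 = 0.1669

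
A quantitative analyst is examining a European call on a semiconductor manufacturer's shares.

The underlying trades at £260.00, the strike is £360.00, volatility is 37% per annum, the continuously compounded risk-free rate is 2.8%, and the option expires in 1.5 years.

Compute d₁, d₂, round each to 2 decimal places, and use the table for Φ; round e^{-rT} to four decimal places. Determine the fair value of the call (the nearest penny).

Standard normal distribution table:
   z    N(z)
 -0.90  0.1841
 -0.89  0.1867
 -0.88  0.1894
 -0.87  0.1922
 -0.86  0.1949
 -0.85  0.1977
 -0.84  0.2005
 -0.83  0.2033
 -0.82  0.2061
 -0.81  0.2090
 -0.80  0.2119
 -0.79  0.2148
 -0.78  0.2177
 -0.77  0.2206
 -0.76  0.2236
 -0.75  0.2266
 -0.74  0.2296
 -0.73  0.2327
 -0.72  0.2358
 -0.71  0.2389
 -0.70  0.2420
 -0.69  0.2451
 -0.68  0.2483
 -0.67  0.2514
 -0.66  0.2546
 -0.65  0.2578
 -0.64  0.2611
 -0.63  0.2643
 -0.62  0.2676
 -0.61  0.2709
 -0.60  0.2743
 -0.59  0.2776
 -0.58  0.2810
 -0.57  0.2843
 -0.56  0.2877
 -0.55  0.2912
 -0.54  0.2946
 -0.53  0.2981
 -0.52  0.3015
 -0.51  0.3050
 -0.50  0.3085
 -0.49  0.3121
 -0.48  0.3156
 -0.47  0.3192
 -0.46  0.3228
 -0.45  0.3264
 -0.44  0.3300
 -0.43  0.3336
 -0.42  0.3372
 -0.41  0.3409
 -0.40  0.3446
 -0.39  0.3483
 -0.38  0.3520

£21.35

σ√T = 0.37 × 1.2247 = 0.4532
d₁ = [ln(260/360) + (0.028 + 0.37²/2)·1.5] / 0.4532 = [-0.3254 + 0.1447] / 0.4532 = -0.3989 → -0.40
d₂ = d₁ − σ√T = -0.3989 − 0.4532 = -0.8520 → -0.85
e^(−rT) = e^(−0.028·1.5) = 0.9589
N(d₁) = N(-0.40) = 0.3446;  N(d₂) = N(-0.85) = 0.1977
C = 260·0.3446 − 360·0.9589·0.1977 = 89.5960 − 68.2468 = 21.3492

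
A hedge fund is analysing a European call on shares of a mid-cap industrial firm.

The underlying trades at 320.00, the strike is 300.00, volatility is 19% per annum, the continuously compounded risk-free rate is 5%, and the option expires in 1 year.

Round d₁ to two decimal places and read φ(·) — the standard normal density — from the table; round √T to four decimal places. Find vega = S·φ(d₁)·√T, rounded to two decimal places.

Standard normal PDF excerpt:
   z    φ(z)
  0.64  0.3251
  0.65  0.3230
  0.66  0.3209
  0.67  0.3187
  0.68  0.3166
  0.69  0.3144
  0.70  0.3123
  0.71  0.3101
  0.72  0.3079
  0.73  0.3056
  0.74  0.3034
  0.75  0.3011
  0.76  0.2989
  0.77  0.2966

σ√T = 0.19·√1 = 0.1900
d₁ = [ln(320/300) + (0.05 + 0.19²/2)·1] / 0.1900 = [0.0645 + 0.0680] / 0.1900 = 0.6978 → 0.70
√T = √1 = 1.0000
φ(d₁) = φ(0.70) = 0.3123
vega = S·φ(d₁)·√T = 320·0.3123·1.0000 = 99.9360
(Vega is the same for a European call and put with the same parameters.)

99.94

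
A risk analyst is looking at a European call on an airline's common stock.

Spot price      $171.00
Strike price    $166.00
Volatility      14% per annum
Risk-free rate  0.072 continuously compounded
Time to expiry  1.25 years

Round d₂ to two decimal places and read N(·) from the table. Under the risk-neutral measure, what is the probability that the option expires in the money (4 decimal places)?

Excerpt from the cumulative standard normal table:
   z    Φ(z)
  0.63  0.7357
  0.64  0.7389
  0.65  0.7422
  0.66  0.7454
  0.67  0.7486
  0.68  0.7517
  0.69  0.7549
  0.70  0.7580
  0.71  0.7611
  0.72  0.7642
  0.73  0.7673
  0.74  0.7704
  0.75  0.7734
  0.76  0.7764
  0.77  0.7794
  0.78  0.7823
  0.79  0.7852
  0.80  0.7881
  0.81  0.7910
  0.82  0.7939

0.7549

σ√T = 0.14 × 1.1180 = 0.1565
d₁ = [ln(171/166) + (0.072 + 0.14²/2)·1.25] / 0.1565 = [0.0297 + 0.1022] / 0.1565 = 0.8428 → 0.84
d₂ = d₁ − σ√T = 0.8428 − 0.1565 = 0.6863 → 0.69
Risk-neutral Pr[S_T > K] = N(d₂) = N(0.69) = 0.7549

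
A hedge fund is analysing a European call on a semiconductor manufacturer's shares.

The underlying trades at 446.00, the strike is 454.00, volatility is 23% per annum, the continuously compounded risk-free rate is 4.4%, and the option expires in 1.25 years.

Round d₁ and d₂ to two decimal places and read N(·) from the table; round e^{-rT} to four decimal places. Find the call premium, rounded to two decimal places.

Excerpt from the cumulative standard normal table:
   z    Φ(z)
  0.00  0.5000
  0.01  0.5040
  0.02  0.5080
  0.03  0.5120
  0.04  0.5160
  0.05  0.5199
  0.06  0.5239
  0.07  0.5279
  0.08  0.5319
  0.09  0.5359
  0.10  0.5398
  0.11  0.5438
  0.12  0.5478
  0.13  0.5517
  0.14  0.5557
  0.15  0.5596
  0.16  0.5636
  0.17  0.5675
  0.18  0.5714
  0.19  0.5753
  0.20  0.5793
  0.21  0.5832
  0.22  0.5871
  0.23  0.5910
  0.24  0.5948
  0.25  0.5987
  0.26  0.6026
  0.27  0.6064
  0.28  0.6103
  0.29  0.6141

52.16

σ√T = 0.23·√1.25 = 0.2571
d₁ = [ln(446/454) + (0.044 + 0.23²/2)·1.25] / 0.2571 = [-0.0178 + 0.0881] / 0.2571 = 0.2733 which rounds to 0.27
d₂ = d₁ − σ√T = 0.2733 − 0.2571 = 0.0162 which rounds to 0.02
e^(−rT) = e^(−0.044·1.25) = 0.9465
N(d₁) = N(0.27) = 0.6064;  N(d₂) = N(0.02) = 0.5080
C = 446·0.6064 − 454·0.9465·0.5080 = 270.4544 − 218.2932 = 52.1612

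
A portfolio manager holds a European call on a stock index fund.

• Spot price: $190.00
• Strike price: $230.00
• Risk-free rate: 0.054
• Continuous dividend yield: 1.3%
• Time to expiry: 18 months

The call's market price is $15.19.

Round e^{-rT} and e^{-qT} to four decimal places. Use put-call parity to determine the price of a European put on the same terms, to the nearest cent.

e^(−qT) = e^(−0.013·1.5) = 0.9807;  e^(−rT) = e^(−0.054·1.5) = 0.9222
Put-call parity: C − P = S·e^(−qT) − K·e^(−rT) = 190·0.9807 − 230·0.9222 = 186.3330 − 212.1060 = -25.7730
P = C − (C − P) = 15.19 − (-25.7730) = 40.9630

$40.96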